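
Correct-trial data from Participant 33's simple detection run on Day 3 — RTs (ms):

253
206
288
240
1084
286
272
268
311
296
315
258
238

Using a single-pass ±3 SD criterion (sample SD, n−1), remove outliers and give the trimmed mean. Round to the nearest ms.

n = 13, ΣRT = 4315, M = 331.923
Σ(x−M)² = 624170.92; s = √(624170.92/12) = 228.066
Cutoffs: 331.923 ± 3·228.066 → [-352.3, 1016.1]
Outside: 1084 → excluded.
Retained (n=12): Σ = 3231, mean = 3231/12 = 269.250

269 ms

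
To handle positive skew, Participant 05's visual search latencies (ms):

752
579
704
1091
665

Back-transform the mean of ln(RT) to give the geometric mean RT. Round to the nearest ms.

ln(RT): 6.6227, 6.3613, 6.5568, 6.9948, 6.4998
Mean ln(RT) = 33.0355/5 = 6.60709
Geometric mean = exp(6.60709) = 740.33 ms

740 ms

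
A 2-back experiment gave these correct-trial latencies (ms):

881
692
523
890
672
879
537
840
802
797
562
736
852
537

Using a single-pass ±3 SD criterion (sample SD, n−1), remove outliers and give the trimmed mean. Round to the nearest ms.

n = 14, ΣRT = 10200, M = 728.571
Σ(x−M)² = 257645.43; s = √(257645.43/13) = 140.780
Cutoffs: 728.571 ± 3·140.780 → [306.2, 1150.9]
No RTs fall outside the cutoffs; all 14 retained. Mean = 10200/14 = 728.571

729 ms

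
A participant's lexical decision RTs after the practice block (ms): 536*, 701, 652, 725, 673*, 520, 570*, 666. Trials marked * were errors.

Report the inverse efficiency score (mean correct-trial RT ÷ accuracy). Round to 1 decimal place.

Correct trials (n=5): 701, 652, 725, 520, 666
Mean correct RT = 3264/5 = 652.8000 ms
Proportion correct = 5/8
IES = 652.8000 / (5/8) = 1044.480 ms

1044.5 ms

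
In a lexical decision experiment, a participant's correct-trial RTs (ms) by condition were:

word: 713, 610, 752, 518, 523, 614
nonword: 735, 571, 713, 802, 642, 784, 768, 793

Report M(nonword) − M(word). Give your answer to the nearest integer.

104 ms

M(word) = 3730/6 = 621.667
M(nonword) = 5808/8 = 726.000
Difference = 726.000 − 621.667 = 104.333 ms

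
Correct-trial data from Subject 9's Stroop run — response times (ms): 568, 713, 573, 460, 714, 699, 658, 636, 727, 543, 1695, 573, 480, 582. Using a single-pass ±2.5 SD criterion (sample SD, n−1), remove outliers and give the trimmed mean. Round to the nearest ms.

610 ms

n = 14, ΣRT = 9621, M = 687.214
Σ(x−M)² = 1188946.36; s = √(1188946.36/13) = 302.419
Cutoffs: 687.214 ± 2.5·302.419 → [-68.8, 1443.3]
Outside: 1695 → excluded.
Retained (n=13): Σ = 7926, mean = 7926/13 = 609.692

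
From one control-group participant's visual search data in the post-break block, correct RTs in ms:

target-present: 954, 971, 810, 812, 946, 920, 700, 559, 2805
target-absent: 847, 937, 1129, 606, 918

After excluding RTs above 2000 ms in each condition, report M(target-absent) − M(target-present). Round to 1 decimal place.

target-present: exclude 2805
M(target-present) = 6672/8 = 834.000
M(target-absent) = 4437/5 = 887.400
Difference = 887.400 − 834.000 = 53.400 ms

53.4 ms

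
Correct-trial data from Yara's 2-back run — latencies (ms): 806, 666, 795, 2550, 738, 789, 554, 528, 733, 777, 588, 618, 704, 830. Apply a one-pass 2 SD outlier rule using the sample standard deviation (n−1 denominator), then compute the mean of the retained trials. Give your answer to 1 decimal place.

n = 14, ΣRT = 11676, M = 834.000
Σ(x−M)² = 3296000.00; s = √(3296000.00/13) = 503.526
Cutoffs: 834.000 ± 2·503.526 → [-173.1, 1841.1]
Outside: 2550 → excluded.
Retained (n=13): Σ = 9126, mean = 9126/13 = 702.000

702.0 ms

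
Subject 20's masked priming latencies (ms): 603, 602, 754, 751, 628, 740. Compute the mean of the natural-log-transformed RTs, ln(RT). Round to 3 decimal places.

ln(RT): 6.4019, 6.4003, 6.6254, 6.6214, 6.4425, 6.6067
Σ ln(RT) = 39.0982
Mean = 39.0982/6 = 6.51636

6.516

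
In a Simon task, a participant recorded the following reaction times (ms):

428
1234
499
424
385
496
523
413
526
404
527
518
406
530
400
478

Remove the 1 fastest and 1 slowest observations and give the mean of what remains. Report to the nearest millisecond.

469 ms

Sorted: 385, 400, 404, 406, 413, 424, 428, 478, 496, 499, 518, 523, 526, 527, 530, 1234
Drop lowest 1 (385) and highest 1 (1234)
Remaining (n=14): Σ = 6572, mean = 6572/14 = 469.429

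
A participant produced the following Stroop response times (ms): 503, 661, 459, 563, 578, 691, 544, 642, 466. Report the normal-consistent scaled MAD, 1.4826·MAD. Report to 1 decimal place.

117.1 ms

Sorted: 459, 466, 503, 544, 563, 578, 642, 661, 691 → median = 563
|x − 563| sorted: 0, 15, 19, 60, 79, 97, 98, 104, 128 → MAD = 79
Robust SD ≈ 1.4826 × 79 = 117.125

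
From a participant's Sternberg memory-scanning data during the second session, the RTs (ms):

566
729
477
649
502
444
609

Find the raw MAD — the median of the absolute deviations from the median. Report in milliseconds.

83 ms

Sorted: 444, 477, 502, 566, 609, 649, 729 → median = 566
|x − 566|: 0, 163, 89, 83, 64, 122, 43
Sorted deviations: 0, 43, 64, 83, 89, 122, 163 → MAD = 83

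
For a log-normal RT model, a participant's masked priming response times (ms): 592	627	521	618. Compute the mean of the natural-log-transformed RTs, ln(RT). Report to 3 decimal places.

6.377

ln(RT): 6.3835, 6.4409, 6.2558, 6.4265
Σ ln(RT) = 25.5067
Mean = 25.5067/4 = 6.37667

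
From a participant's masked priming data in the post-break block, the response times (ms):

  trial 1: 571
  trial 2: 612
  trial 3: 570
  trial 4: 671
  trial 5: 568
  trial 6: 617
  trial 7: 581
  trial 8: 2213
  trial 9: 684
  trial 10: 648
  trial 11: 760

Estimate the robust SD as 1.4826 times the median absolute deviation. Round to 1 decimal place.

Sorted: 568, 570, 571, 581, 612, 617, 648, 671, 684, 760, 2213 → median = 617
|x − 617| sorted: 0, 5, 31, 36, 46, 47, 49, 54, 67, 143, 1596 → MAD = 47
Robust SD ≈ 1.4826 × 47 = 69.682

69.7 ms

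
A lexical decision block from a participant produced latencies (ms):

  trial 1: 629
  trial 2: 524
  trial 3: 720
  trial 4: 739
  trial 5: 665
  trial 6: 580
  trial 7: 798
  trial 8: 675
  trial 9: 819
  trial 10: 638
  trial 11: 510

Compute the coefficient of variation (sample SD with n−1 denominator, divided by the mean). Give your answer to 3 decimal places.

n = 11, Σ = 7297, M = 663.3636
Σ(x−M)² = 103132.545; s = √(103132.545/10) = 101.5542
CV = 101.5542 / 663.3636 = 0.15309

0.153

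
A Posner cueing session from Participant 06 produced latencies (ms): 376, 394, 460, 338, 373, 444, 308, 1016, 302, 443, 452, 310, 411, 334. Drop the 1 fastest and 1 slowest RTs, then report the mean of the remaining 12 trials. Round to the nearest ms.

387 ms

Sorted: 302, 308, 310, 334, 338, 373, 376, 394, 411, 443, 444, 452, 460, 1016
Drop lowest 1 (302) and highest 1 (1016)
Remaining (n=12): Σ = 4643, mean = 4643/12 = 386.917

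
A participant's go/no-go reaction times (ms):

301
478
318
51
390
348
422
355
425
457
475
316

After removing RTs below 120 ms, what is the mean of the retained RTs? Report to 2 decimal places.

Excluded: 51
Retained (n=11): Σ = 4285
Mean = 4285/11 = 389.5455

389.55 ms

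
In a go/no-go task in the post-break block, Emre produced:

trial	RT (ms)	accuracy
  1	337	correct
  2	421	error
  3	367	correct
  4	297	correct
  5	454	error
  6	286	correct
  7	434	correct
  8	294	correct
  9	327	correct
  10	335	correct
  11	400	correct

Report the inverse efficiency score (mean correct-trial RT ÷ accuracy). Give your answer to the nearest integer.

Correct trials (n=9): 337, 367, 297, 286, 434, 294, 327, 335, 400
Mean correct RT = 3077/9 = 341.8889 ms
Proportion correct = 9/11
IES = 341.8889 / (9/11) = 417.864 ms

418 ms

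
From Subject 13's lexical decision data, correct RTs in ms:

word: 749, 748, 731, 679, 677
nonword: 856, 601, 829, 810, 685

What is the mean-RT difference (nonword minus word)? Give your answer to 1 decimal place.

39.4 ms

M(word) = 3584/5 = 716.800
M(nonword) = 3781/5 = 756.200
Difference = 756.200 − 716.800 = 39.400 ms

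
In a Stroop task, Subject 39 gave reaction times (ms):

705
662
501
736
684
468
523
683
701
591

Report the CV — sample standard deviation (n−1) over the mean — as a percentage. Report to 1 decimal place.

n = 10, Σ = 6254, M = 625.4000
Σ(x−M)² = 84294.400; s = √(84294.400/9) = 96.7783
CV = 96.7783 / 625.4000 = 0.15475 = 15.475%

15.5%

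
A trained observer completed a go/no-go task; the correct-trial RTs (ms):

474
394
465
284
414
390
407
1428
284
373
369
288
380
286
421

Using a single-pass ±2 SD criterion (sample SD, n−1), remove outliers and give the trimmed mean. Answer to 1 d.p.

n = 15, ΣRT = 6657, M = 443.800
Σ(x−M)² = 1093072.40; s = √(1093072.40/14) = 279.422
Cutoffs: 443.800 ± 2·279.422 → [-115.0, 1002.6]
Outside: 1428 → excluded.
Retained (n=14): Σ = 5229, mean = 5229/14 = 373.500

373.5 ms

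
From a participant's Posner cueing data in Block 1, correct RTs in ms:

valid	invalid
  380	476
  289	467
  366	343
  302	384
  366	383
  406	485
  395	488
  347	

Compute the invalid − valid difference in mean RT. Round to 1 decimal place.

M(valid) = 2851/8 = 356.375
M(invalid) = 3026/7 = 432.286
Difference = 432.286 − 356.375 = 75.911 ms

75.9 ms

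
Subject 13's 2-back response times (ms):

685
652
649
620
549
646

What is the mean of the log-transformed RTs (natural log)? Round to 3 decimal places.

ln(RT): 6.5294, 6.4800, 6.4754, 6.4297, 6.3081, 6.4708
Σ ln(RT) = 38.6935
Mean = 38.6935/6 = 6.44892

6.449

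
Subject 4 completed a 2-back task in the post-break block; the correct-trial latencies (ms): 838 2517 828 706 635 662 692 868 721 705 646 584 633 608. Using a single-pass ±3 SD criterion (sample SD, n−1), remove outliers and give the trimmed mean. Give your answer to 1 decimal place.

n = 14, ΣRT = 11643, M = 831.643
Σ(x−M)² = 3158083.21; s = √(3158083.21/13) = 492.879
Cutoffs: 831.643 ± 3·492.879 → [-647.0, 2310.3]
Outside: 2517 → excluded.
Retained (n=13): Σ = 9126, mean = 9126/13 = 702.000

702.0 ms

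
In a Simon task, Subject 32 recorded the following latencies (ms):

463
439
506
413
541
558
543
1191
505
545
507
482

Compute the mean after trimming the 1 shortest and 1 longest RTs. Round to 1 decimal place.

Sorted: 413, 439, 463, 482, 505, 506, 507, 541, 543, 545, 558, 1191
Drop lowest 1 (413) and highest 1 (1191)
Remaining (n=10): Σ = 5089, mean = 5089/10 = 508.900

508.9 ms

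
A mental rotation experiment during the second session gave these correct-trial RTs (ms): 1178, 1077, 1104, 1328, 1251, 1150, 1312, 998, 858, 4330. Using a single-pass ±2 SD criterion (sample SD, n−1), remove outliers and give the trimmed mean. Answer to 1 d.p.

1139.6 ms

n = 10, ΣRT = 14586, M = 1458.600
Σ(x−M)² = 9344786.40; s = √(9344786.40/9) = 1018.975
Cutoffs: 1458.600 ± 2·1018.975 → [-579.3, 3496.5]
Outside: 4330 → excluded.
Retained (n=9): Σ = 10256, mean = 10256/9 = 1139.556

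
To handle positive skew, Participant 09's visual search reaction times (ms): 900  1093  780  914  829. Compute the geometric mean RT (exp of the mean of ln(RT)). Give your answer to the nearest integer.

897 ms

ln(RT): 6.8024, 6.9967, 6.6593, 6.8178, 6.7202
Mean ln(RT) = 33.9964/5 = 6.79928
Geometric mean = exp(6.79928) = 897.20 ms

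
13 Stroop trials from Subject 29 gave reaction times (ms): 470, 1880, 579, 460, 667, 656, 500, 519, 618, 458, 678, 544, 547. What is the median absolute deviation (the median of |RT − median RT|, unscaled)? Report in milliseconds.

Sorted: 458, 460, 470, 500, 519, 544, 547, 579, 618, 656, 667, 678, 1880 → median = 547
|x − 547|: 77, 1333, 32, 87, 120, 109, 47, 28, 71, 89, 131, 3, 0
Sorted deviations: 0, 3, 28, 32, 47, 71, 77, 87, 89, 109, 120, 131, 1333 → MAD = 77

77 ms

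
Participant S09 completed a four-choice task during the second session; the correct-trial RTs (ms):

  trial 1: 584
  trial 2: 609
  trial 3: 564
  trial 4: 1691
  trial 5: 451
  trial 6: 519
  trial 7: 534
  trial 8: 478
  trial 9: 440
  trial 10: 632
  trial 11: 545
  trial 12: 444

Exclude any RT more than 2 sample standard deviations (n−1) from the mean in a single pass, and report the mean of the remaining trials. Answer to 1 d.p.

527.3 ms

n = 12, ΣRT = 7491, M = 624.250
Σ(x−M)² = 1286844.25; s = √(1286844.25/11) = 342.032
Cutoffs: 624.250 ± 2·342.032 → [-59.8, 1308.3]
Outside: 1691 → excluded.
Retained (n=11): Σ = 5800, mean = 5800/11 = 527.273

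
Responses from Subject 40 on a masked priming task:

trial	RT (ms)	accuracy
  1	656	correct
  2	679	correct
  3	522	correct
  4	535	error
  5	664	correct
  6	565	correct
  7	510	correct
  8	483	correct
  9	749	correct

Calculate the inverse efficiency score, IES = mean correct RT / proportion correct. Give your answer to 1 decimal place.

Correct trials (n=8): 656, 679, 522, 664, 565, 510, 483, 749
Mean correct RT = 4828/8 = 603.5000 ms
Proportion correct = 8/9
IES = 603.5000 / (8/9) = 678.938 ms

678.9 ms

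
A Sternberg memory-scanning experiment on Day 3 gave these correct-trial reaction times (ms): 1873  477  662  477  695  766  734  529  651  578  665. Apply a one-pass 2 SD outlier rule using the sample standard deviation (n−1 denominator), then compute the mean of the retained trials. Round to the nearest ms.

n = 11, ΣRT = 8107, M = 737.000
Σ(x−M)² = 1515060.00; s = √(1515060.00/10) = 389.238
Cutoffs: 737.000 ± 2·389.238 → [-41.5, 1515.5]
Outside: 1873 → excluded.
Retained (n=10): Σ = 6234, mean = 6234/10 = 623.400

623 ms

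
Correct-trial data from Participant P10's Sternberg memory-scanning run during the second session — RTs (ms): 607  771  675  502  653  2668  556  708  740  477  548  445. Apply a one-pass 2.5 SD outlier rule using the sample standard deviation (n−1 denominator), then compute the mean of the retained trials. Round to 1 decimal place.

n = 12, ΣRT = 9350, M = 779.167
Σ(x−M)² = 4013801.67; s = √(4013801.67/11) = 604.062
Cutoffs: 779.167 ± 2.5·604.062 → [-731.0, 2289.3]
Outside: 2668 → excluded.
Retained (n=11): Σ = 6682, mean = 6682/11 = 607.455

607.5 ms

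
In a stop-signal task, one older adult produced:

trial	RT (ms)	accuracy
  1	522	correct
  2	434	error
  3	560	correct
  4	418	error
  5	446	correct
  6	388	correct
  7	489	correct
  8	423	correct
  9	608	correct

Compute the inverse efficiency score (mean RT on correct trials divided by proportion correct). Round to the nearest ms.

Correct trials (n=7): 522, 560, 446, 388, 489, 423, 608
Mean correct RT = 3436/7 = 490.8571 ms
Proportion correct = 7/9
IES = 490.8571 / (7/9) = 631.102 ms

631 ms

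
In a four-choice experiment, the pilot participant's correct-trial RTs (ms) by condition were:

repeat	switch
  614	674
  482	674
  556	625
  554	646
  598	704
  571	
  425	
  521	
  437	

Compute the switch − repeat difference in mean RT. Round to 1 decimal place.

M(repeat) = 4758/9 = 528.667
M(switch) = 3323/5 = 664.600
Difference = 664.600 − 528.667 = 135.933 ms

135.9 ms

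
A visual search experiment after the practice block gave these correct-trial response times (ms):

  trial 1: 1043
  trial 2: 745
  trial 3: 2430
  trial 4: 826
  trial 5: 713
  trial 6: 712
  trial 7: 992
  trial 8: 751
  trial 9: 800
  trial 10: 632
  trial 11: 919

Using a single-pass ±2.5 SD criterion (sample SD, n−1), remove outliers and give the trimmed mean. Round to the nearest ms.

813 ms

n = 11, ΣRT = 10563, M = 960.273
Σ(x−M)² = 2534052.18; s = √(2534052.18/10) = 503.394
Cutoffs: 960.273 ± 2.5·503.394 → [-298.2, 2218.8]
Outside: 2430 → excluded.
Retained (n=10): Σ = 8133, mean = 8133/10 = 813.300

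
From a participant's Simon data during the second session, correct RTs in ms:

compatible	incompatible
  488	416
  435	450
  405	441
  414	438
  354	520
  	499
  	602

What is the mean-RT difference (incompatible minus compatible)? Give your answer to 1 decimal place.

61.7 ms

M(compatible) = 2096/5 = 419.200
M(incompatible) = 3366/7 = 480.857
Difference = 480.857 − 419.200 = 61.657 ms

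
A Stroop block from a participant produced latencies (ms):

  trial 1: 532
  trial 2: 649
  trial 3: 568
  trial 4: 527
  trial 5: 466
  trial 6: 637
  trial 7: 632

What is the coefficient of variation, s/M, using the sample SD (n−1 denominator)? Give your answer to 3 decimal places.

n = 7, Σ = 4011, M = 573.0000
Σ(x−M)² = 28624.000; s = √(28624.000/6) = 69.0700
CV = 69.0700 / 573.0000 = 0.12054

0.121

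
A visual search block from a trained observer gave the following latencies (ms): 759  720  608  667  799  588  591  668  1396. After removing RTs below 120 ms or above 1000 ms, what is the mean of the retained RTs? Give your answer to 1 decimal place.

Excluded: 1396
Retained (n=8): Σ = 5400
Mean = 5400/8 = 675.0000

675.0 ms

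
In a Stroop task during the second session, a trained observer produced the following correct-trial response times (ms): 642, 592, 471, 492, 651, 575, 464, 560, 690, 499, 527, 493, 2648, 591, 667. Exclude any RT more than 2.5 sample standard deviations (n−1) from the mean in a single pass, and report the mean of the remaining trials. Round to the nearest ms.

565 ms

n = 15, ΣRT = 10562, M = 704.133
Σ(x−M)² = 4124751.73; s = √(4124751.73/14) = 542.794
Cutoffs: 704.133 ± 2.5·542.794 → [-652.9, 2061.1]
Outside: 2648 → excluded.
Retained (n=14): Σ = 7914, mean = 7914/14 = 565.286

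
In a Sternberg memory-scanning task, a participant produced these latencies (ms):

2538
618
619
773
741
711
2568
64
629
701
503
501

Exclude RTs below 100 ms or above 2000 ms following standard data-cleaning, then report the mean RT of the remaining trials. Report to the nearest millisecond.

644 ms

Excluded: 64, 2538, 2568
Retained (n=9): Σ = 5796
Mean = 5796/9 = 644.0000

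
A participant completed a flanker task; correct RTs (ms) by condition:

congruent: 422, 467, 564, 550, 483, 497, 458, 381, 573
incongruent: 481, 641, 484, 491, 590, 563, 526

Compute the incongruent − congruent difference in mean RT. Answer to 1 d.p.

51.1 ms

M(congruent) = 4395/9 = 488.333
M(incongruent) = 3776/7 = 539.429
Difference = 539.429 − 488.333 = 51.095 ms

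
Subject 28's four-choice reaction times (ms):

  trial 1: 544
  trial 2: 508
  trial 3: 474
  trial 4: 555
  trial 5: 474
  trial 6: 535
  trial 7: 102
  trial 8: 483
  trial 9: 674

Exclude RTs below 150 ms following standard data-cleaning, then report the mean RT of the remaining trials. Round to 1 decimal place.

Excluded: 102
Retained (n=8): Σ = 4247
Mean = 4247/8 = 530.8750

530.9 ms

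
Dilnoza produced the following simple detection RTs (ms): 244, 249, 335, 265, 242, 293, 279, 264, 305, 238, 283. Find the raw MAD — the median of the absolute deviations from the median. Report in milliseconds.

21 ms

Sorted: 238, 242, 244, 249, 264, 265, 279, 283, 293, 305, 335 → median = 265
|x − 265|: 21, 16, 70, 0, 23, 28, 14, 1, 40, 27, 18
Sorted deviations: 0, 1, 14, 16, 18, 21, 23, 27, 28, 40, 70 → MAD = 21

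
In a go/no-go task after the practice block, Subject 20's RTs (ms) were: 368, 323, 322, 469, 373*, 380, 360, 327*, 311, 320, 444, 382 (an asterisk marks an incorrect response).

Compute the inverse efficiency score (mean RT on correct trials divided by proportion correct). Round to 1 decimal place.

Correct trials (n=10): 368, 323, 322, 469, 380, 360, 311, 320, 444, 382
Mean correct RT = 3679/10 = 367.9000 ms
Proportion correct = 10/12
IES = 367.9000 / (10/12) = 441.480 ms

441.5 ms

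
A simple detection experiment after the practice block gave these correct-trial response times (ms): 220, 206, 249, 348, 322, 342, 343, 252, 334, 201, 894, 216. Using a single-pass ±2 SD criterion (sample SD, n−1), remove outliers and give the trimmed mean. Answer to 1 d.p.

n = 12, ΣRT = 3927, M = 327.250
Σ(x−M)² = 388480.25; s = √(388480.25/11) = 187.927
Cutoffs: 327.250 ± 2·187.927 → [-48.6, 703.1]
Outside: 894 → excluded.
Retained (n=11): Σ = 3033, mean = 3033/11 = 275.727

275.7 ms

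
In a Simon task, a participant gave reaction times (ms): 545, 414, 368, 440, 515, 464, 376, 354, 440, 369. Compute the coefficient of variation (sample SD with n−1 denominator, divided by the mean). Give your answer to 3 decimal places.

0.152

n = 10, Σ = 4285, M = 428.5000
Σ(x−M)² = 38296.500; s = √(38296.500/9) = 65.2316
CV = 65.2316 / 428.5000 = 0.15223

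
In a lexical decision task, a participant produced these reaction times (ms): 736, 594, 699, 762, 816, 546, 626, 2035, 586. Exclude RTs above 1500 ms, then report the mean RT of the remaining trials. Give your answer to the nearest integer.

Excluded: 2035
Retained (n=8): Σ = 5365
Mean = 5365/8 = 670.6250

671 ms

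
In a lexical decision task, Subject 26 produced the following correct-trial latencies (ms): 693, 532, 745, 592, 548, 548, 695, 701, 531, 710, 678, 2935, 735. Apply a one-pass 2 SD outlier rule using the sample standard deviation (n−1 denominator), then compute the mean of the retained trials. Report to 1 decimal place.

642.3 ms

n = 13, ΣRT = 10643, M = 818.692
Σ(x−M)² = 4930648.77; s = √(4930648.77/12) = 641.005
Cutoffs: 818.692 ± 2·641.005 → [-463.3, 2100.7]
Outside: 2935 → excluded.
Retained (n=12): Σ = 7708, mean = 7708/12 = 642.333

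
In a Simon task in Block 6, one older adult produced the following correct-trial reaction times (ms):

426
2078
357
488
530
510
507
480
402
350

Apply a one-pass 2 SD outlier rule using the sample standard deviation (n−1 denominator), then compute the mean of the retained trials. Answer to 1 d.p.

450.0 ms

n = 10, ΣRT = 6128, M = 612.800
Σ(x−M)² = 2422467.60; s = √(2422467.60/9) = 518.809
Cutoffs: 612.800 ± 2·518.809 → [-424.8, 1650.4]
Outside: 2078 → excluded.
Retained (n=9): Σ = 4050, mean = 4050/9 = 450.000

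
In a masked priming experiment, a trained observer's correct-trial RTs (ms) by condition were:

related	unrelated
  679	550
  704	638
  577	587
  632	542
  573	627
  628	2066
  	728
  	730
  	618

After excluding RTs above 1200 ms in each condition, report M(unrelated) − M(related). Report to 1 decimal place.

-4.7 ms

unrelated: exclude 2066
M(related) = 3793/6 = 632.167
M(unrelated) = 5020/8 = 627.500
Difference = 627.500 − 632.167 = -4.667 ms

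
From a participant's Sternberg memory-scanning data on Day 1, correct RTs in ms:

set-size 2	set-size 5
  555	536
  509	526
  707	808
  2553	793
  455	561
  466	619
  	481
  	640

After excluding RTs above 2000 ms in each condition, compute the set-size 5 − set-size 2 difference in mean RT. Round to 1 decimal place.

82.1 ms

set-size 2: exclude 2553
M(set-size 2) = 2692/5 = 538.400
M(set-size 5) = 4964/8 = 620.500
Difference = 620.500 − 538.400 = 82.100 ms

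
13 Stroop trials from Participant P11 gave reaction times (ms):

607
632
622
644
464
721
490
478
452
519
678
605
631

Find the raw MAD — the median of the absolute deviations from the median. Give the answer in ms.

Sorted: 452, 464, 478, 490, 519, 605, 607, 622, 631, 632, 644, 678, 721 → median = 607
|x − 607|: 0, 25, 15, 37, 143, 114, 117, 129, 155, 88, 71, 2, 24
Sorted deviations: 0, 2, 15, 24, 25, 37, 71, 88, 114, 117, 129, 143, 155 → MAD = 71

71 ms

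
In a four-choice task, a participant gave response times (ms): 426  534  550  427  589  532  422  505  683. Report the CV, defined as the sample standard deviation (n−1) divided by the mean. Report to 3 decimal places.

0.167

n = 9, Σ = 4668, M = 518.6667
Σ(x−M)² = 59868.000; s = √(59868.000/8) = 86.5072
CV = 86.5072 / 518.6667 = 0.16679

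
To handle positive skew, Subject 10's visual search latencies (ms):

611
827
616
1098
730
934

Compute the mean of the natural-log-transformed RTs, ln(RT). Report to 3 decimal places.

ln(RT): 6.4151, 6.7178, 6.4232, 7.0012, 6.5930, 6.8395
Σ ln(RT) = 39.9899
Mean = 39.9899/6 = 6.66499

6.665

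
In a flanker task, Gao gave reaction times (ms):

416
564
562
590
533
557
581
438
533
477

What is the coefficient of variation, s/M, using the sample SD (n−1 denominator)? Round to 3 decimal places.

n = 10, Σ = 5251, M = 525.1000
Σ(x−M)² = 33156.900; s = √(33156.900/9) = 60.6968
CV = 60.6968 / 525.1000 = 0.11559

0.116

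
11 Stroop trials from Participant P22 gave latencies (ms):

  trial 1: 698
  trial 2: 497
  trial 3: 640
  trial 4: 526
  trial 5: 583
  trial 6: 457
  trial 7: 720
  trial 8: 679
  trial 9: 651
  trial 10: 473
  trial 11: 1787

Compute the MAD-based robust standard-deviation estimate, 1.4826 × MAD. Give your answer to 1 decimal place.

Sorted: 457, 473, 497, 526, 583, 640, 651, 679, 698, 720, 1787 → median = 640
|x − 640| sorted: 0, 11, 39, 57, 58, 80, 114, 143, 167, 183, 1147 → MAD = 80
Robust SD ≈ 1.4826 × 80 = 118.608

118.6 ms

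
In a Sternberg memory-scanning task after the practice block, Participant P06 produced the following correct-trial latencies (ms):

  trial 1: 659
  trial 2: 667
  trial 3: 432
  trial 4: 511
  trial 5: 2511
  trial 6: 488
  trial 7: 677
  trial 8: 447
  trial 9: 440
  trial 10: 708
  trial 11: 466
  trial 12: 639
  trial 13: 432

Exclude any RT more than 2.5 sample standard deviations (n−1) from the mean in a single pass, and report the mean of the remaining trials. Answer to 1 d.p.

547.2 ms

n = 13, ΣRT = 9077, M = 698.231
Σ(x−M)² = 3697442.31; s = √(3697442.31/12) = 555.086
Cutoffs: 698.231 ± 2.5·555.086 → [-689.5, 2085.9]
Outside: 2511 → excluded.
Retained (n=12): Σ = 6566, mean = 6566/12 = 547.167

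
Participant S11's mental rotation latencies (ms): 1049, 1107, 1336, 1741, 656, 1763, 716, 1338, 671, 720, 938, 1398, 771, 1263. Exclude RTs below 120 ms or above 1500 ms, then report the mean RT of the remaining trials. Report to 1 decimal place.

996.9 ms

Excluded: 1741, 1763
Retained (n=12): Σ = 11963
Mean = 11963/12 = 996.9167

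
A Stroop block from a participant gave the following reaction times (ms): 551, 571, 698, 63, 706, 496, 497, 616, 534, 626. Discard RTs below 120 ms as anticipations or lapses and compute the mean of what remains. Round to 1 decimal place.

588.3 ms

Excluded: 63
Retained (n=9): Σ = 5295
Mean = 5295/9 = 588.3333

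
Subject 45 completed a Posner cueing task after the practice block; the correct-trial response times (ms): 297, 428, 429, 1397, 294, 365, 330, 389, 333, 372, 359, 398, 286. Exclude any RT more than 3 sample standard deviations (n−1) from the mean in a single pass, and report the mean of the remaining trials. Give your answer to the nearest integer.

357 ms

n = 13, ΣRT = 5677, M = 436.692
Σ(x−M)² = 1026176.77; s = √(1026176.77/12) = 292.429
Cutoffs: 436.692 ± 3·292.429 → [-440.6, 1314.0]
Outside: 1397 → excluded.
Retained (n=12): Σ = 4280, mean = 4280/12 = 356.667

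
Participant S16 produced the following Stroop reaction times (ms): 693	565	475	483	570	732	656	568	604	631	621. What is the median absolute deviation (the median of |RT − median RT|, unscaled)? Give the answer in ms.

Sorted: 475, 483, 565, 568, 570, 604, 621, 631, 656, 693, 732 → median = 604
|x − 604|: 89, 39, 129, 121, 34, 128, 52, 36, 0, 27, 17
Sorted deviations: 0, 17, 27, 34, 36, 39, 52, 89, 121, 128, 129 → MAD = 39

39 ms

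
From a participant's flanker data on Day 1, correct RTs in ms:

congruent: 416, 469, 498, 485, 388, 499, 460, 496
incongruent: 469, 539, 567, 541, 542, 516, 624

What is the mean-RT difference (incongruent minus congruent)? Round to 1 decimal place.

78.7 ms

M(congruent) = 3711/8 = 463.875
M(incongruent) = 3798/7 = 542.571
Difference = 542.571 − 463.875 = 78.696 ms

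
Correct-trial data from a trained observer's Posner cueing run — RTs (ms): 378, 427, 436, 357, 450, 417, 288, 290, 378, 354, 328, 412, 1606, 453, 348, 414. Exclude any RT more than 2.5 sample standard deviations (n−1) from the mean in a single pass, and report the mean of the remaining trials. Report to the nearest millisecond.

382 ms

n = 16, ΣRT = 7336, M = 458.500
Σ(x−M)² = 1445108.00; s = √(1445108.00/15) = 310.388
Cutoffs: 458.500 ± 2.5·310.388 → [-317.5, 1234.5]
Outside: 1606 → excluded.
Retained (n=15): Σ = 5730, mean = 5730/15 = 382.000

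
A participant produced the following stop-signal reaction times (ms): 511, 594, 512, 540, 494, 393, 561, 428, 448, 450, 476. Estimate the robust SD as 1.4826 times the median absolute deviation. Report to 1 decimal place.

68.2 ms

Sorted: 393, 428, 448, 450, 476, 494, 511, 512, 540, 561, 594 → median = 494
|x − 494| sorted: 0, 17, 18, 18, 44, 46, 46, 66, 67, 100, 101 → MAD = 46
Robust SD ≈ 1.4826 × 46 = 68.200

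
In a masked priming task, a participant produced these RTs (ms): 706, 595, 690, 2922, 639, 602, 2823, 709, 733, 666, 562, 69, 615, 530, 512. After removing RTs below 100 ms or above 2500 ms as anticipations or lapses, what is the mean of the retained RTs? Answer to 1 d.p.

629.9 ms

Excluded: 69, 2823, 2922
Retained (n=12): Σ = 7559
Mean = 7559/12 = 629.9167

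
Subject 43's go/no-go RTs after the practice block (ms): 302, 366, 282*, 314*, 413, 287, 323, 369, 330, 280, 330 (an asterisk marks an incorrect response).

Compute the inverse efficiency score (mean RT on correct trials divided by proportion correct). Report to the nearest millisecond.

Correct trials (n=9): 302, 366, 413, 287, 323, 369, 330, 280, 330
Mean correct RT = 3000/9 = 333.3333 ms
Proportion correct = 9/11
IES = 333.3333 / (9/11) = 407.407 ms

407 ms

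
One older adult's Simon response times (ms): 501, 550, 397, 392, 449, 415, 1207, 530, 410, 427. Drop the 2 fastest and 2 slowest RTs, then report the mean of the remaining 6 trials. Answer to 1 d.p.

Sorted: 392, 397, 410, 415, 427, 449, 501, 530, 550, 1207
Drop lowest 2 (392, 397) and highest 2 (550, 1207)
Remaining (n=6): Σ = 2732, mean = 2732/6 = 455.333

455.3 ms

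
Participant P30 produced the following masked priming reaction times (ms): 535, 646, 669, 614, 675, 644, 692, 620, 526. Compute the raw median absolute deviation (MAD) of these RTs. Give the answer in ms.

30 ms

Sorted: 526, 535, 614, 620, 644, 646, 669, 675, 692 → median = 644
|x − 644|: 109, 2, 25, 30, 31, 0, 48, 24, 118
Sorted deviations: 0, 2, 24, 25, 30, 31, 48, 109, 118 → MAD = 30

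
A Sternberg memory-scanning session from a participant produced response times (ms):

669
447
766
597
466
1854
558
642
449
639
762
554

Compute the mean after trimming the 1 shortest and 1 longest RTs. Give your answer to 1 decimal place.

Sorted: 447, 449, 466, 554, 558, 597, 639, 642, 669, 762, 766, 1854
Drop lowest 1 (447) and highest 1 (1854)
Remaining (n=10): Σ = 6102, mean = 6102/10 = 610.200

610.2 ms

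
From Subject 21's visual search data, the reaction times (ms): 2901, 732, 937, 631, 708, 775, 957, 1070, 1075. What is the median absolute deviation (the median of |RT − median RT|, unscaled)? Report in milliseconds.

162 ms

Sorted: 631, 708, 732, 775, 937, 957, 1070, 1075, 2901 → median = 937
|x − 937|: 1964, 205, 0, 306, 229, 162, 20, 133, 138
Sorted deviations: 0, 20, 133, 138, 162, 205, 229, 306, 1964 → MAD = 162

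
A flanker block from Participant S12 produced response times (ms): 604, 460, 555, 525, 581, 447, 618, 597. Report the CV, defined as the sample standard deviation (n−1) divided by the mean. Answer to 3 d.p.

0.119

n = 8, Σ = 4387, M = 548.3750
Σ(x−M)² = 30047.875; s = √(30047.875/7) = 65.5176
CV = 65.5176 / 548.3750 = 0.11948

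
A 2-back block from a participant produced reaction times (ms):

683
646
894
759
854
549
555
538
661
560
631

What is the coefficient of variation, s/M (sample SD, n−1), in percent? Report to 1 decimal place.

n = 11, Σ = 7330, M = 666.3636
Σ(x−M)² = 151544.545; s = √(151544.545/10) = 123.1034
CV = 123.1034 / 666.3636 = 0.18474 = 18.474%

18.5%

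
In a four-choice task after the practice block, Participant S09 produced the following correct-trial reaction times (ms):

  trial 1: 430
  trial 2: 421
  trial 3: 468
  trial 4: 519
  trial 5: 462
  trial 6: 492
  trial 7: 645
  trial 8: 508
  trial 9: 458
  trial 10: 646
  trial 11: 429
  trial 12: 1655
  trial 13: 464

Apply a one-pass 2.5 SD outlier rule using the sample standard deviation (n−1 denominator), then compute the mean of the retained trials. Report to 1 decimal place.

n = 13, ΣRT = 7597, M = 584.385
Σ(x−M)² = 1305995.08; s = √(1305995.08/12) = 329.898
Cutoffs: 584.385 ± 2.5·329.898 → [-240.4, 1409.1]
Outside: 1655 → excluded.
Retained (n=12): Σ = 5942, mean = 5942/12 = 495.167

495.2 ms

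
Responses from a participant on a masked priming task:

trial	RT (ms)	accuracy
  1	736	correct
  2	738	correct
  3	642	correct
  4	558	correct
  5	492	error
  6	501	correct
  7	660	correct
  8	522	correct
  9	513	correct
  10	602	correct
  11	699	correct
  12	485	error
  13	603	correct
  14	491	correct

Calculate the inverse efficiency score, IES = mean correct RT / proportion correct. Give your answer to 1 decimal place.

Correct trials (n=12): 736, 738, 642, 558, 501, 660, 522, 513, 602, 699, 603, 491
Mean correct RT = 7265/12 = 605.4167 ms
Proportion correct = 12/14
IES = 605.4167 / (12/14) = 706.319 ms

706.3 ms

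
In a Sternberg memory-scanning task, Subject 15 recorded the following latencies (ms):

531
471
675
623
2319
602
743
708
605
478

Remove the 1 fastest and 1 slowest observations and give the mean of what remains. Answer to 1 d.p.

Sorted: 471, 478, 531, 602, 605, 623, 675, 708, 743, 2319
Drop lowest 1 (471) and highest 1 (2319)
Remaining (n=8): Σ = 4965, mean = 4965/8 = 620.625

620.6 ms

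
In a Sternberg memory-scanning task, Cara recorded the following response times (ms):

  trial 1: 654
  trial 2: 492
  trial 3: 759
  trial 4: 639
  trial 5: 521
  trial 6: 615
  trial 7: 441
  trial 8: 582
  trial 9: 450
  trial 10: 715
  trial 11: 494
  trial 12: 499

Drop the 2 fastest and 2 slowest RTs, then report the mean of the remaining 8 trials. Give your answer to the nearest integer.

Sorted: 441, 450, 492, 494, 499, 521, 582, 615, 639, 654, 715, 759
Drop lowest 2 (441, 450) and highest 2 (715, 759)
Remaining (n=8): Σ = 4496, mean = 4496/8 = 562.000

562 ms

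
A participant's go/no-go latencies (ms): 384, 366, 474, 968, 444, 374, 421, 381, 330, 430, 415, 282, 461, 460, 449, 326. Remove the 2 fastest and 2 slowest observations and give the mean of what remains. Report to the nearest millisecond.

410 ms

Sorted: 282, 326, 330, 366, 374, 381, 384, 415, 421, 430, 444, 449, 460, 461, 474, 968
Drop lowest 2 (282, 326) and highest 2 (474, 968)
Remaining (n=12): Σ = 4915, mean = 4915/12 = 409.583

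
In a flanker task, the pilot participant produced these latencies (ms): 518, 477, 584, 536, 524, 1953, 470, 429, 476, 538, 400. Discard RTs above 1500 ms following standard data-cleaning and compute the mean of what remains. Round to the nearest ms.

495 ms

Excluded: 1953
Retained (n=10): Σ = 4952
Mean = 4952/10 = 495.2000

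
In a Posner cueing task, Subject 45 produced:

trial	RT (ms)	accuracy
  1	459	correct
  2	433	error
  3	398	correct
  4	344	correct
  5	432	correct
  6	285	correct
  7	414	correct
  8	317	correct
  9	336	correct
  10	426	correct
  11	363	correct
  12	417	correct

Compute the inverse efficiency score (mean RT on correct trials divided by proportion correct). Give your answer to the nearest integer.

416 ms

Correct trials (n=11): 459, 398, 344, 432, 285, 414, 317, 336, 426, 363, 417
Mean correct RT = 4191/11 = 381.0000 ms
Proportion correct = 11/12
IES = 381.0000 / (11/12) = 415.636 ms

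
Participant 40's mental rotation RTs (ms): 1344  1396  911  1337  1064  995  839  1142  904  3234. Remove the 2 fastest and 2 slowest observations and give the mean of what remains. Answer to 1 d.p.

1132.2 ms

Sorted: 839, 904, 911, 995, 1064, 1142, 1337, 1344, 1396, 3234
Drop lowest 2 (839, 904) and highest 2 (1396, 3234)
Remaining (n=6): Σ = 6793, mean = 6793/6 = 1132.167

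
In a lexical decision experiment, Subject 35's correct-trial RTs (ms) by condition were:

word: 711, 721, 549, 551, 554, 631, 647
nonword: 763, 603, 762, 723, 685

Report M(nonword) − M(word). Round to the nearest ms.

84 ms

M(word) = 4364/7 = 623.429
M(nonword) = 3536/5 = 707.200
Difference = 707.200 − 623.429 = 83.771 ms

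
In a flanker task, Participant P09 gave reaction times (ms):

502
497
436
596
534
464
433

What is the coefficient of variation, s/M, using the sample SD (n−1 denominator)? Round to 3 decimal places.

0.117

n = 7, Σ = 3462, M = 494.5714
Σ(x−M)² = 20059.714; s = √(20059.714/6) = 57.8212
CV = 57.8212 / 494.5714 = 0.11691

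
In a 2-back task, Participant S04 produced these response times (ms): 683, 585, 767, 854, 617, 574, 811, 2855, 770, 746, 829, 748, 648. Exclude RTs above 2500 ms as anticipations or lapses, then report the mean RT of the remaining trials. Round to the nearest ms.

719 ms

Excluded: 2855
Retained (n=12): Σ = 8632
Mean = 8632/12 = 719.3333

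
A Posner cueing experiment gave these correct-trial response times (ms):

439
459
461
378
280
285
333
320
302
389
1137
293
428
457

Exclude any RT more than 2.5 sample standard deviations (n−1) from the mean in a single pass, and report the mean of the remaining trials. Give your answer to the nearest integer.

371 ms

n = 14, ΣRT = 5961, M = 425.786
Σ(x−M)² = 606788.36; s = √(606788.36/13) = 216.046
Cutoffs: 425.786 ± 2.5·216.046 → [-114.3, 965.9]
Outside: 1137 → excluded.
Retained (n=13): Σ = 4824, mean = 4824/13 = 371.077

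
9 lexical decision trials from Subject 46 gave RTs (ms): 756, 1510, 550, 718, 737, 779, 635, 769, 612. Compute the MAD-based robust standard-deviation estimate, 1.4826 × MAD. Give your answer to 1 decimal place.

62.3 ms

Sorted: 550, 612, 635, 718, 737, 756, 769, 779, 1510 → median = 737
|x − 737| sorted: 0, 19, 19, 32, 42, 102, 125, 187, 773 → MAD = 42
Robust SD ≈ 1.4826 × 42 = 62.269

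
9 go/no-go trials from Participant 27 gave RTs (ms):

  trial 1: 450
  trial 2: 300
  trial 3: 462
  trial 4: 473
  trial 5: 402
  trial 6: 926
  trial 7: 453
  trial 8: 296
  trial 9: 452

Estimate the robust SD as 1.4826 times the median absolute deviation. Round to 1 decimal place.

Sorted: 296, 300, 402, 450, 452, 453, 462, 473, 926 → median = 452
|x − 452| sorted: 0, 1, 2, 10, 21, 50, 152, 156, 474 → MAD = 21
Robust SD ≈ 1.4826 × 21 = 31.135

31.1 ms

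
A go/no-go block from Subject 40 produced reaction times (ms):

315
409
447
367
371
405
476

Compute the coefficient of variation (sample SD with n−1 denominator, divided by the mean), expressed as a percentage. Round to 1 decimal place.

13.4%

n = 7, Σ = 2790, M = 398.5714
Σ(x−M)² = 17231.714; s = √(17231.714/6) = 53.5906
CV = 53.5906 / 398.5714 = 0.13446 = 13.446%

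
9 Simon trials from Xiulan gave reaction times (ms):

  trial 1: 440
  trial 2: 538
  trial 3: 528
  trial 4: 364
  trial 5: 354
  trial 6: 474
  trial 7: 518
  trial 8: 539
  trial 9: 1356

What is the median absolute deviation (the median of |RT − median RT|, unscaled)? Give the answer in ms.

44 ms

Sorted: 354, 364, 440, 474, 518, 528, 538, 539, 1356 → median = 518
|x − 518|: 78, 20, 10, 154, 164, 44, 0, 21, 838
Sorted deviations: 0, 10, 20, 21, 44, 78, 154, 164, 838 → MAD = 44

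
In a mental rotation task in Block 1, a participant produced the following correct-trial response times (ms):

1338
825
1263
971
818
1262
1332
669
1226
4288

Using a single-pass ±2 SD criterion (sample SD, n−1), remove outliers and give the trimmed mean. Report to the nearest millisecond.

n = 10, ΣRT = 13992, M = 1399.200
Σ(x−M)² = 9804845.60; s = √(9804845.60/9) = 1043.756
Cutoffs: 1399.200 ± 2·1043.756 → [-688.3, 3486.7]
Outside: 4288 → excluded.
Retained (n=9): Σ = 9704, mean = 9704/9 = 1078.222

1078 ms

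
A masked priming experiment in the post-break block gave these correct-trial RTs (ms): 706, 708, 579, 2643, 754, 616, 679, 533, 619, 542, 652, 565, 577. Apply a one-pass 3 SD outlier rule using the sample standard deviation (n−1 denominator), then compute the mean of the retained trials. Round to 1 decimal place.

627.5 ms

n = 13, ΣRT = 10173, M = 782.538
Σ(x−M)² = 3806911.23; s = √(3806911.23/12) = 563.243
Cutoffs: 782.538 ± 3·563.243 → [-907.2, 2472.3]
Outside: 2643 → excluded.
Retained (n=12): Σ = 7530, mean = 7530/12 = 627.500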